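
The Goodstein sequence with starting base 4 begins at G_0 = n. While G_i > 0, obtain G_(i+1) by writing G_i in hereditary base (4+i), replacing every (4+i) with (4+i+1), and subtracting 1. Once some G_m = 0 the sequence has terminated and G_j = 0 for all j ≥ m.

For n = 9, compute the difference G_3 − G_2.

0

G_0=9  [base 4] 2·4 + 1  →[4↦5]→  2·5 + 1 = 11  −1 ⇒ G_1=10
G_1=10  [base 5] 2·5  →[5↦6]→  2·6 = 12  −1 ⇒ G_2=11
G_2=11  [base 6] 6 + 5  →[6↦7]→  7 + 5 = 12  −1 ⇒ G_3=11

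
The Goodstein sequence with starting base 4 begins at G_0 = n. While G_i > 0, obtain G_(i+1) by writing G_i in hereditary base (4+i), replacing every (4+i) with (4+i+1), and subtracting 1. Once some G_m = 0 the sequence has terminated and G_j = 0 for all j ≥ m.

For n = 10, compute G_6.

base 4: 10 = 2·4 + 2; at 5: 2·5 + 2 = 12; next = 11
base 5: 11 = 2·5 + 1; at 6: 2·6 + 1 = 13; next = 12
base 6: 12 = 2·6; at 7: 2·7 = 14; next = 13
base 7: 13 = 7 + 6; at 8: 8 + 6 = 14; next = 13
base 8: 13 = 8 + 5; at 9: 9 + 5 = 14; next = 13
base 9: 13 = 9 + 4; at 10: 10 + 4 = 14; next = 13
base 10: 13 = 10 + 3; at 11: 11 + 3 = 14; next = 13

13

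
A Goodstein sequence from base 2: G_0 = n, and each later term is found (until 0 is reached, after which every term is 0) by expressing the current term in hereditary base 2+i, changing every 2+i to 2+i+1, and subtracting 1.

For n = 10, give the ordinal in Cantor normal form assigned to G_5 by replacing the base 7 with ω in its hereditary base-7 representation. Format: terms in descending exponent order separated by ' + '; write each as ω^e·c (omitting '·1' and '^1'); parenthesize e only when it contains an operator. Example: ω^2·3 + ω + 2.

i=0: 10 = 2^(2 + 1) + 2 (b=2); 2→3: 3^(3 + 1) + 3 = 84; 84−1 = 83
i=1: 83 = 3^(3 + 1) + 2 (b=3); 3→4: 4^(4 + 1) + 2 = 1026; 1026−1 = 1025
i=2: 1025 = 4^(4 + 1) + 1 (b=4); 4→5: 5^(5 + 1) + 1 = 15626; 15626−1 = 15625
i=3: 15625 = 5^(5 + 1) (b=5); 5→6: 6^(6 + 1) = 279936; 279936−1 = 279935
i=4: 279935 = 5·6^6 + 5·6^5 + 5·6^4 + 5·6^3 + 5·6^2 + 5·6 + 5 (b=6); 6→7: 5·7^7 + 5·7^5 + 5·7^4 + 5·7^3 + 5·7^2 + 5·7 + 5 = 4215755; 4215755−1 = 4215754

ω^ω·5 + ω^5·5 + ω^4·5 + ω^3·5 + ω^2·5 + ω·5 + 4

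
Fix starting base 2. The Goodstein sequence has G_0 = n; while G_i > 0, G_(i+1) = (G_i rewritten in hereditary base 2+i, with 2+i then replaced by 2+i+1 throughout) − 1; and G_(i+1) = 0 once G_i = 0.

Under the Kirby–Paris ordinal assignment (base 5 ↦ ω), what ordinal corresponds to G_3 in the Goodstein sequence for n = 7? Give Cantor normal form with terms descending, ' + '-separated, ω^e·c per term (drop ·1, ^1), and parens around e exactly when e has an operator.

step 0: 7 = 2^2 + 2 + 1; sub 3 for 2: 3^3 + 3 + 1; = 31; G_1 = 31−1 = 30
step 1: 30 = 3^3 + 3; sub 4 for 3: 4^4 + 4; = 260; G_2 = 260−1 = 259
step 2: 259 = 4^4 + 3; sub 5 for 4: 5^5 + 3; = 3128; G_3 = 3128−1 = 3127
step 3: 3127 = 5^5 + 2; sub 6 for 5: 6^6 + 2; = 46658; G_4 = 46658−1 = 46657

ω^ω + 2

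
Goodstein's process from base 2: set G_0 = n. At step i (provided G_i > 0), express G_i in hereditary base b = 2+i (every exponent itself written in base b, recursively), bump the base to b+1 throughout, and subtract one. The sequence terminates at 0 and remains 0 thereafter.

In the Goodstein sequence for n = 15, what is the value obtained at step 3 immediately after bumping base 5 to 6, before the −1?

326594

15 —HB2→ 2^(2 + 1) + 2^2 + 2 + 1 —bump→ 3^(3 + 1) + 3^3 + 3 + 1 = 112 —(−1)→ 111
111 —HB3→ 3^(3 + 1) + 3^3 + 3 —bump→ 4^(4 + 1) + 4^4 + 4 = 1284 —(−1)→ 1283
1283 —HB4→ 4^(4 + 1) + 4^4 + 3 —bump→ 5^(5 + 1) + 5^5 + 3 = 18753 —(−1)→ 18752
18752 —HB5→ 5^(5 + 1) + 5^5 + 2 —bump→ 6^(6 + 1) + 6^6 + 2 = 326594 —(−1)→ 326593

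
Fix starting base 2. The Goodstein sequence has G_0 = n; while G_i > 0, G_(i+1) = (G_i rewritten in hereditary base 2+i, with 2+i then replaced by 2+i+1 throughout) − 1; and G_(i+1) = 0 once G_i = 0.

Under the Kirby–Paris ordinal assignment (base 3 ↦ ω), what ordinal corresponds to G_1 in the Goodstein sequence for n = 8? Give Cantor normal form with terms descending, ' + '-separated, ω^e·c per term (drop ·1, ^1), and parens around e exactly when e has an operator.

ω^ω·2 + ω^2·2 + ω·2 + 2

G_0=8  [base 2] 2^(2 + 1)  →[2↦3]→  3^(3 + 1) = 81  −1 ⇒ G_1=80
G_1=80  [base 3] 2·3^3 + 2·3^2 + 2·3 + 2  →[3↦4]→  2·4^4 + 2·4^2 + 2·4 + 2 = 554  −1 ⇒ G_2=553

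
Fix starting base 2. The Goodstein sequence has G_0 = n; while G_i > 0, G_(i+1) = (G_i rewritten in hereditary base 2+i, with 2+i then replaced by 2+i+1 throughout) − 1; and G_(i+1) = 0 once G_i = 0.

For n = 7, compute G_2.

G_0=7  [base 2] 2^2 + 2 + 1  →[2↦3]→  3^3 + 3 + 1 = 31  −1 ⇒ G_1=30
G_1=30  [base 3] 3^3 + 3  →[3↦4]→  4^4 + 4 = 260  −1 ⇒ G_2=259

259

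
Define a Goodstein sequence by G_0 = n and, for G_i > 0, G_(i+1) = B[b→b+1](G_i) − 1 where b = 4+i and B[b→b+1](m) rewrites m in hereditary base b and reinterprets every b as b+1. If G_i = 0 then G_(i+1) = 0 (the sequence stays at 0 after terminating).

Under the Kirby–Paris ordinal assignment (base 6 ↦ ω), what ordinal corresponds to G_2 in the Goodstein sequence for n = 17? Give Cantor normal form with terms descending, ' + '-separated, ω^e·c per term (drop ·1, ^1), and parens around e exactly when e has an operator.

ω·5 + 5

G_0 = 17. HB_4(17) = 4^2 + 1. Bump = 26. G_1 = 25.
G_1 = 25. HB_5(25) = 5^2. Bump = 36. G_2 = 35.
G_2 = 35. HB_6(35) = 5·6 + 5. Bump = 40. G_3 = 39.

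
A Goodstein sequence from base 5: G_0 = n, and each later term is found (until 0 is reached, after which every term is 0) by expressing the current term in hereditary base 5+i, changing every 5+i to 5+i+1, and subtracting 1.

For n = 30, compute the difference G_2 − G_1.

12

G_0 = 30. HB_5(30) = 5^2 + 5. Bump = 42. G_1 = 41.
G_1 = 41. HB_6(41) = 6^2 + 5. Bump = 54. G_2 = 53.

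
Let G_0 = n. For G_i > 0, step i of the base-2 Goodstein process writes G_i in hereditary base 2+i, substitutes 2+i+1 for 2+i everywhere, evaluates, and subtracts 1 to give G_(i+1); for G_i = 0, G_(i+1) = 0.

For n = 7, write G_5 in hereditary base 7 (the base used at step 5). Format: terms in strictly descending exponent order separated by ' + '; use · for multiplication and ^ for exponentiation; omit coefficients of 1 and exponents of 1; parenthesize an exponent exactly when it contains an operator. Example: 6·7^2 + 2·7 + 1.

G_0 = 7. HB_2(7) = 2^2 + 2 + 1. Bump = 31. G_1 = 30.
G_1 = 30. HB_3(30) = 3^3 + 3. Bump = 260. G_2 = 259.
G_2 = 259. HB_4(259) = 4^4 + 3. Bump = 3128. G_3 = 3127.
G_3 = 3127. HB_5(3127) = 5^5 + 2. Bump = 46658. G_4 = 46657.
G_4 = 46657. HB_6(46657) = 6^6 + 1. Bump = 823544. G_5 = 823543.
G_5 = 823543. HB_7(823543) = 7^7. Bump = 16777216. G_6 = 16777215.

7^7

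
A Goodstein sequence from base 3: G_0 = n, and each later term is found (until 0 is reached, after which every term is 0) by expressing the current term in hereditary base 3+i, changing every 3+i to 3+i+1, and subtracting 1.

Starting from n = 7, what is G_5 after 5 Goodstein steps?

9

G_0 = 7. HB_3(7) = 2·3 + 1. Bump = 9. G_1 = 8.
G_1 = 8. HB_4(8) = 2·4. Bump = 10. G_2 = 9.
G_2 = 9. HB_5(9) = 5 + 4. Bump = 10. G_3 = 9.
G_3 = 9. HB_6(9) = 6 + 3. Bump = 10. G_4 = 9.
G_4 = 9. HB_7(9) = 7 + 2. Bump = 10. G_5 = 9.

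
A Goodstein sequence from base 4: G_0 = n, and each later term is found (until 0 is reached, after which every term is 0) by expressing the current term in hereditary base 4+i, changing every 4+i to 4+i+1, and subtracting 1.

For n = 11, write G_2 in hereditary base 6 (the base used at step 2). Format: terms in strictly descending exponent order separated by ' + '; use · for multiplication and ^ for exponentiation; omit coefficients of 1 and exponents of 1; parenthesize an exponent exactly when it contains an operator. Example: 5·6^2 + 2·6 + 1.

2·6 + 1

base 4: 11 = 2·4 + 3; at 5: 2·5 + 3 = 13; next = 12
base 5: 12 = 2·5 + 2; at 6: 2·6 + 2 = 14; next = 13
base 6: 13 = 2·6 + 1; at 7: 2·7 + 1 = 15; next = 14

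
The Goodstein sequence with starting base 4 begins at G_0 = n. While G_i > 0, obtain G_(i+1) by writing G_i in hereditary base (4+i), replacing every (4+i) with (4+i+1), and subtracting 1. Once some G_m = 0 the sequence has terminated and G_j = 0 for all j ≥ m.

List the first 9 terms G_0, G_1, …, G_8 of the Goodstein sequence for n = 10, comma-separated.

i=0: 10 = 2·4 + 2 (b=4); 4→5: 2·5 + 2 = 12; 12−1 = 11
i=1: 11 = 2·5 + 1 (b=5); 5→6: 2·6 + 1 = 13; 13−1 = 12
i=2: 12 = 2·6 (b=6); 6→7: 2·7 = 14; 14−1 = 13
i=3: 13 = 7 + 6 (b=7); 7→8: 8 + 6 = 14; 14−1 = 13
i=4: 13 = 8 + 5 (b=8); 8→9: 9 + 5 = 14; 14−1 = 13
i=5: 13 = 9 + 4 (b=9); 9→10: 10 + 4 = 14; 14−1 = 13
i=6: 13 = 10 + 3 (b=10); 10→11: 11 + 3 = 14; 14−1 = 13
i=7: 13 = 11 + 2 (b=11); 11→12: 12 + 2 = 14; 14−1 = 13

10, 11, 12, 13, 13, 13, 13, 13, 13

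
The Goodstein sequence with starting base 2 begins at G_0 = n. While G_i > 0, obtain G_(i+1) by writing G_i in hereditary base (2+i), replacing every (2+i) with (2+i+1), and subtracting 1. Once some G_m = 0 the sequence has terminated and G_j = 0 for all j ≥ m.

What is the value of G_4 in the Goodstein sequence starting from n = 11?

279937

G_0 = 11. HB_2(11) = 2^(2 + 1) + 2 + 1. Bump = 85. G_1 = 84.
G_1 = 84. HB_3(84) = 3^(3 + 1) + 3. Bump = 1028. G_2 = 1027.
G_2 = 1027. HB_4(1027) = 4^(4 + 1) + 3. Bump = 15628. G_3 = 15627.
G_3 = 15627. HB_5(15627) = 5^(5 + 1) + 2. Bump = 279938. G_4 = 279937.
G_4 = 279937. HB_6(279937) = 6^(6 + 1) + 1. Bump = 5764802. G_5 = 5764801.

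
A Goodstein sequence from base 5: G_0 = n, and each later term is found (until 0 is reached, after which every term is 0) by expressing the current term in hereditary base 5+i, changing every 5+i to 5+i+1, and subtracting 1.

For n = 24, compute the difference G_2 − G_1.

3

[0] 24 ≡ 4·5 + 4 (base 5). Lift 6: 28. −1: 27.
[1] 27 ≡ 4·6 + 3 (base 6). Lift 7: 31. −1: 30.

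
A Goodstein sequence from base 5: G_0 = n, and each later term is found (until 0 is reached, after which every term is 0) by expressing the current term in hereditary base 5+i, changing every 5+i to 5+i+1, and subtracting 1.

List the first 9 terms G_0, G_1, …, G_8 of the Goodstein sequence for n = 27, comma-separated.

27, 37, 49, 63, 69, 75, 81, 87, 93

G_0=27  [base 5] 5^2 + 2  →[5↦6]→  6^2 + 2 = 38  −1 ⇒ G_1=37
G_1=37  [base 6] 6^2 + 1  →[6↦7]→  7^2 + 1 = 50  −1 ⇒ G_2=49
G_2=49  [base 7] 7^2  →[7↦8]→  8^2 = 64  −1 ⇒ G_3=63
G_3=63  [base 8] 7·8 + 7  →[8↦9]→  7·9 + 7 = 70  −1 ⇒ G_4=69
G_4=69  [base 9] 7·9 + 6  →[9↦10]→  7·10 + 6 = 76  −1 ⇒ G_5=75
G_5=75  [base 10] 7·10 + 5  →[10↦11]→  7·11 + 5 = 82  −1 ⇒ G_6=81
G_6=81  [base 11] 7·11 + 4  →[11↦12]→  7·12 + 4 = 88  −1 ⇒ G_7=87
G_7=87  [base 12] 7·12 + 3  →[12↦13]→  7·13 + 3 = 94  −1 ⇒ G_8=93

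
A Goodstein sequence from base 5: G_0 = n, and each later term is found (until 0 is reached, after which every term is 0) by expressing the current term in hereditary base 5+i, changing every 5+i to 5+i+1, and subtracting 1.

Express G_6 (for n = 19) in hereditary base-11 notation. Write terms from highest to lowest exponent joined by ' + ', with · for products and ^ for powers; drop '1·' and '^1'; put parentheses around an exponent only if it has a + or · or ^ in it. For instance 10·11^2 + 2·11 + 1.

step 0: 19 = 3·5 + 4; sub 6 for 5: 3·6 + 4; = 22; G_1 = 22−1 = 21
step 1: 21 = 3·6 + 3; sub 7 for 6: 3·7 + 3; = 24; G_2 = 24−1 = 23
step 2: 23 = 3·7 + 2; sub 8 for 7: 3·8 + 2; = 26; G_3 = 26−1 = 25
step 3: 25 = 3·8 + 1; sub 9 for 8: 3·9 + 1; = 28; G_4 = 28−1 = 27
step 4: 27 = 3·9; sub 10 for 9: 3·10; = 30; G_5 = 30−1 = 29
step 5: 29 = 2·10 + 9; sub 11 for 10: 2·11 + 9; = 31; G_6 = 31−1 = 30
step 6: 30 = 2·11 + 8; sub 12 for 11: 2·12 + 8; = 32; G_7 = 32−1 = 31

2·11 + 8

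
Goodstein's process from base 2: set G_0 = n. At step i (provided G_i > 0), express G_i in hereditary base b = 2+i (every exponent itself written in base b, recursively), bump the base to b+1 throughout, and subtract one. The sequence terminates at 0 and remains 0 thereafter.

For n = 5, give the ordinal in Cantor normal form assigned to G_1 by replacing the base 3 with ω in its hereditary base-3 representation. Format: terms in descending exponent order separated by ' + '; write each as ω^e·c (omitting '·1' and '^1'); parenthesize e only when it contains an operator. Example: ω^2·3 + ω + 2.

ω^ω

5 —HB2→ 2^2 + 1 —bump→ 3^3 + 1 = 28 —(−1)→ 27
27 —HB3→ 3^3 —bump→ 4^4 = 256 —(−1)→ 255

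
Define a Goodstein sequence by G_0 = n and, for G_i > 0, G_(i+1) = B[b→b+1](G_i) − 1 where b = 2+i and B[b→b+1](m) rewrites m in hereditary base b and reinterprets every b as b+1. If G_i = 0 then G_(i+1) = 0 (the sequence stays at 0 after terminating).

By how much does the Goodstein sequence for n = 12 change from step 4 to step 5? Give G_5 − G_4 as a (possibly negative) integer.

(0) 12|_2 = 2^(2 + 1) + 2^2 ↦ 3^(3 + 1) + 3^3|_3 = 108 ⇒ 107
(1) 107|_3 = 3^(3 + 1) + 2·3^2 + 2·3 + 2 ↦ 4^(4 + 1) + 2·4^2 + 2·4 + 2|_4 = 1066 ⇒ 1065
(2) 1065|_4 = 4^(4 + 1) + 2·4^2 + 2·4 + 1 ↦ 5^(5 + 1) + 2·5^2 + 2·5 + 1|_5 = 15686 ⇒ 15685
(3) 15685|_5 = 5^(5 + 1) + 2·5^2 + 2·5 ↦ 6^(6 + 1) + 2·6^2 + 2·6|_6 = 280020 ⇒ 280019
(4) 280019|_6 = 6^(6 + 1) + 2·6^2 + 6 + 5 ↦ 7^(7 + 1) + 2·7^2 + 7 + 5|_7 = 5764911 ⇒ 5764910

5484891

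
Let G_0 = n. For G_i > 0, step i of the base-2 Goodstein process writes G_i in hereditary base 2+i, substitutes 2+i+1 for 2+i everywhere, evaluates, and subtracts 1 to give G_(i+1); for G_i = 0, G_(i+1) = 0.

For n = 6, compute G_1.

29

base 2: 6 = 2^2 + 2; at 3: 3^3 + 3 = 30; next = 29
base 3: 29 = 3^3 + 2; at 4: 4^4 + 2 = 258; next = 257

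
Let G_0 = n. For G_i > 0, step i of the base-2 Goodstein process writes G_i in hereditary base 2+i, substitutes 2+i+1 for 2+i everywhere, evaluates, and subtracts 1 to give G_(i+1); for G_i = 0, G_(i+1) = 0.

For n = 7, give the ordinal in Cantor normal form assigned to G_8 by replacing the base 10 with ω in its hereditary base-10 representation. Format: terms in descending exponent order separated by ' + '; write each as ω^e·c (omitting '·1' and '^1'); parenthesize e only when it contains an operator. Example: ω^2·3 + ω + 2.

ω^7·7 + ω^6·7 + ω^5·7 + ω^4·7 + ω^3·7 + ω^2·7 + ω·7 + 5

i=0: 7 = 2^2 + 2 + 1 (b=2); 2→3: 3^3 + 3 + 1 = 31; 31−1 = 30
i=1: 30 = 3^3 + 3 (b=3); 3→4: 4^4 + 4 = 260; 260−1 = 259
i=2: 259 = 4^4 + 3 (b=4); 4→5: 5^5 + 3 = 3128; 3128−1 = 3127
i=3: 3127 = 5^5 + 2 (b=5); 5→6: 6^6 + 2 = 46658; 46658−1 = 46657
i=4: 46657 = 6^6 + 1 (b=6); 6→7: 7^7 + 1 = 823544; 823544−1 = 823543
i=5: 823543 = 7^7 (b=7); 7→8: 8^8 = 16777216; 16777216−1 = 16777215
i=6: 16777215 = 7·8^7 + 7·8^6 + 7·8^5 + 7·8^4 + 7·8^3 + 7·8^2 + 7·8 + 7 (b=8); 8→9: 7·9^7 + 7·9^6 + 7·9^5 + 7·9^4 + 7·9^3 + 7·9^2 + 7·9 + 7 = 37665880; 37665880−1 = 37665879
i=7: 37665879 = 7·9^7 + 7·9^6 + 7·9^5 + 7·9^4 + 7·9^3 + 7·9^2 + 7·9 + 6 (b=9); 9→10: 7·10^7 + 7·10^6 + 7·10^5 + 7·10^4 + 7·10^3 + 7·10^2 + 7·10 + 6 = 77777776; 77777776−1 = 77777775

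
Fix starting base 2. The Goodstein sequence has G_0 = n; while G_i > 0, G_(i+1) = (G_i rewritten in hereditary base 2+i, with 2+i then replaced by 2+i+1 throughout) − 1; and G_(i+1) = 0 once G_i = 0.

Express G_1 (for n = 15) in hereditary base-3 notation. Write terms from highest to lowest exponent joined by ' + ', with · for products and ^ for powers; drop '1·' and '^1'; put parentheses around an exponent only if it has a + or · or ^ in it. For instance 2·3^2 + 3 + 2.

3^(3 + 1) + 3^3 + 3

step 0: 15 = 2^(2 + 1) + 2^2 + 2 + 1; sub 3 for 2: 3^(3 + 1) + 3^3 + 3 + 1; = 112; G_1 = 112−1 = 111
step 1: 111 = 3^(3 + 1) + 3^3 + 3; sub 4 for 3: 4^(4 + 1) + 4^4 + 4; = 1284; G_2 = 1284−1 = 1283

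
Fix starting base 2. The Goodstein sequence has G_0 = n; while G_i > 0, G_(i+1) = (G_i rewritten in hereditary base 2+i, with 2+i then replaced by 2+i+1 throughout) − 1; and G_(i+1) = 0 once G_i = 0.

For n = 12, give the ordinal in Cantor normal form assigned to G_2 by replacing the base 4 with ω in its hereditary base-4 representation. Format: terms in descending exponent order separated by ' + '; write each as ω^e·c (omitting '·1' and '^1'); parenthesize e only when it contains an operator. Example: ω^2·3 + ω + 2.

ω^(ω + 1) + ω^2·2 + ω·2 + 1

G_0=12  [base 2] 2^(2 + 1) + 2^2  →[2↦3]→  3^(3 + 1) + 3^3 = 108  −1 ⇒ G_1=107
G_1=107  [base 3] 3^(3 + 1) + 2·3^2 + 2·3 + 2  →[3↦4]→  4^(4 + 1) + 2·4^2 + 2·4 + 2 = 1066  −1 ⇒ G_2=1065
G_2=1065  [base 4] 4^(4 + 1) + 2·4^2 + 2·4 + 1  →[4↦5]→  5^(5 + 1) + 2·5^2 + 2·5 + 1 = 15686  −1 ⇒ G_3=15685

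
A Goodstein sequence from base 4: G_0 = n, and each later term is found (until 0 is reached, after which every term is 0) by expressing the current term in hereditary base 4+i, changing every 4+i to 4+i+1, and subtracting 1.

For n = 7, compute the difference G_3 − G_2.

(0) 7|_4 = 4 + 3 ↦ 5 + 3|_5 = 8 ⇒ 7
(1) 7|_5 = 5 + 2 ↦ 6 + 2|_6 = 8 ⇒ 7
(2) 7|_6 = 6 + 1 ↦ 7 + 1|_7 = 8 ⇒ 7

0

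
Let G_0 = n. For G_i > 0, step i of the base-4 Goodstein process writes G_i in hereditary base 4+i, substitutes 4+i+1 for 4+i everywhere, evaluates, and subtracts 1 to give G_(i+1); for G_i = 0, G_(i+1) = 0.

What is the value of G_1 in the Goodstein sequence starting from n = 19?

19 —HB4→ 4^2 + 3 —bump→ 5^2 + 3 = 28 —(−1)→ 27
27 —HB5→ 5^2 + 2 —bump→ 6^2 + 2 = 38 —(−1)→ 37

27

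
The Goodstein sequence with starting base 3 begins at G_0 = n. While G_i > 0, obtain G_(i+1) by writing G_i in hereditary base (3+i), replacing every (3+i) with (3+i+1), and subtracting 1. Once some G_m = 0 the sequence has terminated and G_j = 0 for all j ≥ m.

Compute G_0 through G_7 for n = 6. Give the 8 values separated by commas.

G_0=6  [base 3] 2·3  →[3↦4]→  2·4 = 8  −1 ⇒ G_1=7
G_1=7  [base 4] 4 + 3  →[4↦5]→  5 + 3 = 8  −1 ⇒ G_2=7
G_2=7  [base 5] 5 + 2  →[5↦6]→  6 + 2 = 8  −1 ⇒ G_3=7
G_3=7  [base 6] 6 + 1  →[6↦7]→  7 + 1 = 8  −1 ⇒ G_4=7
G_4=7  [base 7] 7  →[7↦8]→  8 = 8  −1 ⇒ G_5=7
G_5=7  [base 8] 7  →[8↦9]→  7 = 7  −1 ⇒ G_6=6
G_6=6  [base 9] 6  →[9↦10]→  6 = 6  −1 ⇒ G_7=5

6, 7, 7, 7, 7, 7, 6, 5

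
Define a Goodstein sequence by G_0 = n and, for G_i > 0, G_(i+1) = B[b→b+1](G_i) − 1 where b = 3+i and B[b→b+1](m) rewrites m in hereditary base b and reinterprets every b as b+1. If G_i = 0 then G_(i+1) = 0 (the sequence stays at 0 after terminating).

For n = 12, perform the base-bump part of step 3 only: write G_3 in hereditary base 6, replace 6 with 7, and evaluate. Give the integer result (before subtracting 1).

12 —HB3→ 3^2 + 3 —bump→ 4^2 + 4 = 20 —(−1)→ 19
19 —HB4→ 4^2 + 3 —bump→ 5^2 + 3 = 28 —(−1)→ 27
27 —HB5→ 5^2 + 2 —bump→ 6^2 + 2 = 38 —(−1)→ 37

50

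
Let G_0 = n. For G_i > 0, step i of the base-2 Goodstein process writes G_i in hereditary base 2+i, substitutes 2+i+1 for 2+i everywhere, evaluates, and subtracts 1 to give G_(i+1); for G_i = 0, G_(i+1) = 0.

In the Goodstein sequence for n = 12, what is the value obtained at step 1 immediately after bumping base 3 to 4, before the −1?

base 2: 12 = 2^(2 + 1) + 2^2; at 3: 3^(3 + 1) + 3^3 = 108; next = 107
base 3: 107 = 3^(3 + 1) + 2·3^2 + 2·3 + 2; at 4: 4^(4 + 1) + 2·4^2 + 2·4 + 2 = 1066; next = 1065

1066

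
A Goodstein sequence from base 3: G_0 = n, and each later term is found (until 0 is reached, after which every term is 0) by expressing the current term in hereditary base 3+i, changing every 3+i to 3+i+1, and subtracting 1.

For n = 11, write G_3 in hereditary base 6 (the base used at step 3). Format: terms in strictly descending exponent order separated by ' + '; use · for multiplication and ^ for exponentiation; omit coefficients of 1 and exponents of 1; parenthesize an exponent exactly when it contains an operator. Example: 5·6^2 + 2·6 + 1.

G_0 = 11. HB_3(11) = 3^2 + 2. Bump = 18. G_1 = 17.
G_1 = 17. HB_4(17) = 4^2 + 1. Bump = 26. G_2 = 25.
G_2 = 25. HB_5(25) = 5^2. Bump = 36. G_3 = 35.
G_3 = 35. HB_6(35) = 5·6 + 5. Bump = 40. G_4 = 39.

5·6 + 5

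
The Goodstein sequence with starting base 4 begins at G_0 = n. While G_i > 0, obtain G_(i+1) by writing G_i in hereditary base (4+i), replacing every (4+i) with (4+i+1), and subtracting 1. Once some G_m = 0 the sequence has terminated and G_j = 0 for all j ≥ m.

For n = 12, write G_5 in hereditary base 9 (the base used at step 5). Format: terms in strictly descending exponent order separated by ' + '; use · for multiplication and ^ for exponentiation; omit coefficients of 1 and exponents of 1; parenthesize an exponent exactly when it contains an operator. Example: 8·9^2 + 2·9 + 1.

2·9

G_0 = 12. HB_4(12) = 3·4. Bump = 15. G_1 = 14.
G_1 = 14. HB_5(14) = 2·5 + 4. Bump = 16. G_2 = 15.
G_2 = 15. HB_6(15) = 2·6 + 3. Bump = 17. G_3 = 16.
G_3 = 16. HB_7(16) = 2·7 + 2. Bump = 18. G_4 = 17.
G_4 = 17. HB_8(17) = 2·8 + 1. Bump = 19. G_5 = 18.
G_5 = 18. HB_9(18) = 2·9. Bump = 20. G_6 = 19.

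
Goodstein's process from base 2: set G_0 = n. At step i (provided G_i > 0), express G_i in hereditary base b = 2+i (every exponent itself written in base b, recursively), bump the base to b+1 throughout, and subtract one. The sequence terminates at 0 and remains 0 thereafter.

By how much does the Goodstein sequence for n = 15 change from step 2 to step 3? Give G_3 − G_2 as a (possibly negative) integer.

i=0: 15 = 2^(2 + 1) + 2^2 + 2 + 1 (b=2); 2→3: 3^(3 + 1) + 3^3 + 3 + 1 = 112; 112−1 = 111
i=1: 111 = 3^(3 + 1) + 3^3 + 3 (b=3); 3→4: 4^(4 + 1) + 4^4 + 4 = 1284; 1284−1 = 1283
i=2: 1283 = 4^(4 + 1) + 4^4 + 3 (b=4); 4→5: 5^(5 + 1) + 5^5 + 3 = 18753; 18753−1 = 18752

17469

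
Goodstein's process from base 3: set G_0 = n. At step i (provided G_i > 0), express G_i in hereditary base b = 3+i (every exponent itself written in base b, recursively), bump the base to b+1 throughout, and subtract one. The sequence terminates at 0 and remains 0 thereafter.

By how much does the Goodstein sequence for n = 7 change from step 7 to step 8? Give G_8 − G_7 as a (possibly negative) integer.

-1

G_0=7  [base 3] 2·3 + 1  →[3↦4]→  2·4 + 1 = 9  −1 ⇒ G_1=8
G_1=8  [base 4] 2·4  →[4↦5]→  2·5 = 10  −1 ⇒ G_2=9
G_2=9  [base 5] 5 + 4  →[5↦6]→  6 + 4 = 10  −1 ⇒ G_3=9
G_3=9  [base 6] 6 + 3  →[6↦7]→  7 + 3 = 10  −1 ⇒ G_4=9
G_4=9  [base 7] 7 + 2  →[7↦8]→  8 + 2 = 10  −1 ⇒ G_5=9
G_5=9  [base 8] 8 + 1  →[8↦9]→  9 + 1 = 10  −1 ⇒ G_6=9
G_6=9  [base 9] 9  →[9↦10]→  10 = 10  −1 ⇒ G_7=9
G_7=9  [base 10] 9  →[10↦11]→  9 = 9  −1 ⇒ G_8=8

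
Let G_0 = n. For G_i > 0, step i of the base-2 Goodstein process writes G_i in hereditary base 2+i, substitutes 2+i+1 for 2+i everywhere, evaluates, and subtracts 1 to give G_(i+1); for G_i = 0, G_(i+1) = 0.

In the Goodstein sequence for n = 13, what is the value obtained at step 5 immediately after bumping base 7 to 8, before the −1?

G_0=13  [base 2] 2^(2 + 1) + 2^2 + 1  →[2↦3]→  3^(3 + 1) + 3^3 + 1 = 109  −1 ⇒ G_1=108
G_1=108  [base 3] 3^(3 + 1) + 3^3  →[3↦4]→  4^(4 + 1) + 4^4 = 1280  −1 ⇒ G_2=1279
G_2=1279  [base 4] 4^(4 + 1) + 3·4^3 + 3·4^2 + 3·4 + 3  →[4↦5]→  5^(5 + 1) + 3·5^3 + 3·5^2 + 3·5 + 3 = 16093  −1 ⇒ G_3=16092
G_3=16092  [base 5] 5^(5 + 1) + 3·5^3 + 3·5^2 + 3·5 + 2  →[5↦6]→  6^(6 + 1) + 3·6^3 + 3·6^2 + 3·6 + 2 = 280712  −1 ⇒ G_4=280711
G_4=280711  [base 6] 6^(6 + 1) + 3·6^3 + 3·6^2 + 3·6 + 1  →[6↦7]→  7^(7 + 1) + 3·7^3 + 3·7^2 + 3·7 + 1 = 5765999  −1 ⇒ G_5=5765998

134219480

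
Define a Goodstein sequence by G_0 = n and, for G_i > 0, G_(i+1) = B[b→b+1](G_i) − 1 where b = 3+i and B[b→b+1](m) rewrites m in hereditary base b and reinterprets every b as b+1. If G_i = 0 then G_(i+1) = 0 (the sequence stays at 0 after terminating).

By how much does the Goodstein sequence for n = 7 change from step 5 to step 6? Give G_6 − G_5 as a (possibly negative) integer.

0

G_0 = 7. HB_3(7) = 2·3 + 1. Bump = 9. G_1 = 8.
G_1 = 8. HB_4(8) = 2·4. Bump = 10. G_2 = 9.
G_2 = 9. HB_5(9) = 5 + 4. Bump = 10. G_3 = 9.
G_3 = 9. HB_6(9) = 6 + 3. Bump = 10. G_4 = 9.
G_4 = 9. HB_7(9) = 7 + 2. Bump = 10. G_5 = 9.
G_5 = 9. HB_8(9) = 8 + 1. Bump = 10. G_6 = 9.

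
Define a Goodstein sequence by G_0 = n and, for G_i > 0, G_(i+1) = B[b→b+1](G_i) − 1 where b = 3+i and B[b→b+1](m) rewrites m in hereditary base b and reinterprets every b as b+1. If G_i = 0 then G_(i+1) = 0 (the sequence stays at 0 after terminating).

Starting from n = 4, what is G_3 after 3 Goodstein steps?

G_0 = 4. HB_3(4) = 3 + 1. Bump = 5. G_1 = 4.
G_1 = 4. HB_4(4) = 4. Bump = 5. G_2 = 4.
G_2 = 4. HB_5(4) = 4. Bump = 4. G_3 = 3.
G_3 = 3. HB_6(3) = 3. Bump = 3. G_4 = 2.

3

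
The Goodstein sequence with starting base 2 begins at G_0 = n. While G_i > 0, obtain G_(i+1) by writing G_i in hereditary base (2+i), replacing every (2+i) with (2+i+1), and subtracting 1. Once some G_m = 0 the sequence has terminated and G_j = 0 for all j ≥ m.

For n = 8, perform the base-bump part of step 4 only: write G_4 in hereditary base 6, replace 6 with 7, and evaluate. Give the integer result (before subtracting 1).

(0) 8|_2 = 2^(2 + 1) ↦ 3^(3 + 1)|_3 = 81 ⇒ 80
(1) 80|_3 = 2·3^3 + 2·3^2 + 2·3 + 2 ↦ 2·4^4 + 2·4^2 + 2·4 + 2|_4 = 554 ⇒ 553
(2) 553|_4 = 2·4^4 + 2·4^2 + 2·4 + 1 ↦ 2·5^5 + 2·5^2 + 2·5 + 1|_5 = 6311 ⇒ 6310
(3) 6310|_5 = 2·5^5 + 2·5^2 + 2·5 ↦ 2·6^6 + 2·6^2 + 2·6|_6 = 93396 ⇒ 93395

1647196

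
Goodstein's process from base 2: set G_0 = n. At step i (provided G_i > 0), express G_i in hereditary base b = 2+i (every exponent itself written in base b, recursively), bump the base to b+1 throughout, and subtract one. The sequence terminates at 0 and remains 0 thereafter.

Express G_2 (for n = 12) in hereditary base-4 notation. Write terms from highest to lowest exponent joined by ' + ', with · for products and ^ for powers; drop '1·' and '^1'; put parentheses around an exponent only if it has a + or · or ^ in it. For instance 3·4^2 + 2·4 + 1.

i=0: 12 = 2^(2 + 1) + 2^2 (b=2); 2→3: 3^(3 + 1) + 3^3 = 108; 108−1 = 107
i=1: 107 = 3^(3 + 1) + 2·3^2 + 2·3 + 2 (b=3); 3→4: 4^(4 + 1) + 2·4^2 + 2·4 + 2 = 1066; 1066−1 = 1065

4^(4 + 1) + 2·4^2 + 2·4 + 1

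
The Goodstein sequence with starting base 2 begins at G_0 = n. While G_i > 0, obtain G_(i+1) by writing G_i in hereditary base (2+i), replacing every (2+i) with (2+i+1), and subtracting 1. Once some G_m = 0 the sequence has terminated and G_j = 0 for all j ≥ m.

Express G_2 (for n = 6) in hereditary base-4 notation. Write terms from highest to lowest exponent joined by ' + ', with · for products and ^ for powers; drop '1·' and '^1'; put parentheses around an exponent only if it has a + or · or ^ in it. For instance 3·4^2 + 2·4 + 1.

4^4 + 1

6 —HB2→ 2^2 + 2 —bump→ 3^3 + 3 = 30 —(−1)→ 29
29 —HB3→ 3^3 + 2 —bump→ 4^4 + 2 = 258 —(−1)→ 257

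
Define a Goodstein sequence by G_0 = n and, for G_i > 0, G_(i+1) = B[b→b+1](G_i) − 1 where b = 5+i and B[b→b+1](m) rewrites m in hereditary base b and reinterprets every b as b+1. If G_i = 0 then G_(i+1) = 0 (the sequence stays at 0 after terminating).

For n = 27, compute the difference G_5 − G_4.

6

G_0=27  [base 5] 5^2 + 2  →[5↦6]→  6^2 + 2 = 38  −1 ⇒ G_1=37
G_1=37  [base 6] 6^2 + 1  →[6↦7]→  7^2 + 1 = 50  −1 ⇒ G_2=49
G_2=49  [base 7] 7^2  →[7↦8]→  8^2 = 64  −1 ⇒ G_3=63
G_3=63  [base 8] 7·8 + 7  →[8↦9]→  7·9 + 7 = 70  −1 ⇒ G_4=69
G_4=69  [base 9] 7·9 + 6  →[9↦10]→  7·10 + 6 = 76  −1 ⇒ G_5=75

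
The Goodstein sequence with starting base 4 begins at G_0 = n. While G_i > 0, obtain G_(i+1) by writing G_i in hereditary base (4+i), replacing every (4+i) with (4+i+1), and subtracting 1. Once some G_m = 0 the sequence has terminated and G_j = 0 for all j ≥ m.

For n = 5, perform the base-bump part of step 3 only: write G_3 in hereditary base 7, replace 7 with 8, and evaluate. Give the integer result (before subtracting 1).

i=0: 5 = 4 + 1 (b=4); 4→5: 5 + 1 = 6; 6−1 = 5
i=1: 5 = 5 (b=5); 5→6: 6 = 6; 6−1 = 5
i=2: 5 = 5 (b=6); 6→7: 5 = 5; 5−1 = 4
i=3: 4 = 4 (b=7); 7→8: 4 = 4; 4−1 = 3

4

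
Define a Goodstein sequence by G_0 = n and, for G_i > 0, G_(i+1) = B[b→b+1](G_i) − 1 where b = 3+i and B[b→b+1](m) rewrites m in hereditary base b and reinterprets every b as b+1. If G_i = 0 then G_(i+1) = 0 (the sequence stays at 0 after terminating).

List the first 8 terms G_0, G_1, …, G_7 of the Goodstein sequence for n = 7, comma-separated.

7, 8, 9, 9, 9, 9, 9, 9

7 —HB3→ 2·3 + 1 —bump→ 2·4 + 1 = 9 —(−1)→ 8
8 —HB4→ 2·4 —bump→ 2·5 = 10 —(−1)→ 9
9 —HB5→ 5 + 4 —bump→ 6 + 4 = 10 —(−1)→ 9
9 —HB6→ 6 + 3 —bump→ 7 + 3 = 10 —(−1)→ 9
9 —HB7→ 7 + 2 —bump→ 8 + 2 = 10 —(−1)→ 9
9 —HB8→ 8 + 1 —bump→ 9 + 1 = 10 —(−1)→ 9
9 —HB9→ 9 —bump→ 10 = 10 —(−1)→ 9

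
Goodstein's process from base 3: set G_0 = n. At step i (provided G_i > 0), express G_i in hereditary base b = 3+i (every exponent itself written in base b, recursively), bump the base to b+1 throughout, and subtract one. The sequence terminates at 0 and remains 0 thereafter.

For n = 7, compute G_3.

9

base 3: 7 = 2·3 + 1; at 4: 2·4 + 1 = 9; next = 8
base 4: 8 = 2·4; at 5: 2·5 = 10; next = 9
base 5: 9 = 5 + 4; at 6: 6 + 4 = 10; next = 9
base 6: 9 = 6 + 3; at 7: 7 + 3 = 10; next = 9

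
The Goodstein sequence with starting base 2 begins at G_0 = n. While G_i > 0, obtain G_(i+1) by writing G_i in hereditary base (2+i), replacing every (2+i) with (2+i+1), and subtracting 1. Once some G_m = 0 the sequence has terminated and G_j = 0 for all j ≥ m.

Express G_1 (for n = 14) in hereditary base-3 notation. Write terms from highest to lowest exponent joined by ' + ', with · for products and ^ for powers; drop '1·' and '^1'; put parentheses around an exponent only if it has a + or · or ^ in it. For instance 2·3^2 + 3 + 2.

step 0: 14 = 2^(2 + 1) + 2^2 + 2; sub 3 for 2: 3^(3 + 1) + 3^3 + 3; = 111; G_1 = 111−1 = 110
step 1: 110 = 3^(3 + 1) + 3^3 + 2; sub 4 for 3: 4^(4 + 1) + 4^4 + 2; = 1282; G_2 = 1282−1 = 1281

3^(3 + 1) + 3^3 + 2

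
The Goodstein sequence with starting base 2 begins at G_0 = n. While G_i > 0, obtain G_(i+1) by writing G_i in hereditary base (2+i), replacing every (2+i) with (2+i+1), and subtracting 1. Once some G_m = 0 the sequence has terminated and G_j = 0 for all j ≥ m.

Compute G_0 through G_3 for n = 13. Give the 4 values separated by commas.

G_0=13  [base 2] 2^(2 + 1) + 2^2 + 1  →[2↦3]→  3^(3 + 1) + 3^3 + 1 = 109  −1 ⇒ G_1=108
G_1=108  [base 3] 3^(3 + 1) + 3^3  →[3↦4]→  4^(4 + 1) + 4^4 = 1280  −1 ⇒ G_2=1279
G_2=1279  [base 4] 4^(4 + 1) + 3·4^3 + 3·4^2 + 3·4 + 3  →[4↦5]→  5^(5 + 1) + 3·5^3 + 3·5^2 + 3·5 + 3 = 16093  −1 ⇒ G_3=16092

13, 108, 1279, 16092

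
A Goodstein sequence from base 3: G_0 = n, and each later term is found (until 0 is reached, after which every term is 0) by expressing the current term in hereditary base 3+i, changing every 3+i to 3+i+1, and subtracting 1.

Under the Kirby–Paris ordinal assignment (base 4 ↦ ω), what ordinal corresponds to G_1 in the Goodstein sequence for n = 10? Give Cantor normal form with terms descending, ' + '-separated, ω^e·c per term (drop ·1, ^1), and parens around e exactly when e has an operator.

ω^2

step 0: 10 = 3^2 + 1; sub 4 for 3: 4^2 + 1; = 17; G_1 = 17−1 = 16
step 1: 16 = 4^2; sub 5 for 4: 5^2; = 25; G_2 = 25−1 = 24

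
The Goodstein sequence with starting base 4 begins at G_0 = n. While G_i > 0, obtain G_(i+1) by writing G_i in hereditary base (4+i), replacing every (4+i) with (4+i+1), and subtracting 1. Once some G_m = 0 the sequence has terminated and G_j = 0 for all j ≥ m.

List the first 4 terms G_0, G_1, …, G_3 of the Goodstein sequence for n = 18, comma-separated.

18, 26, 36, 48

step 0: 18 = 4^2 + 2; sub 5 for 4: 5^2 + 2; = 27; G_1 = 27−1 = 26
step 1: 26 = 5^2 + 1; sub 6 for 5: 6^2 + 1; = 37; G_2 = 37−1 = 36
step 2: 36 = 6^2; sub 7 for 6: 7^2; = 49; G_3 = 49−1 = 48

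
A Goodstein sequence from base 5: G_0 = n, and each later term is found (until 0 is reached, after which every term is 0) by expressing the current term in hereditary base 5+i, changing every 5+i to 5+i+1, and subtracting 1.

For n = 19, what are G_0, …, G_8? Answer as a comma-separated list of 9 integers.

G_0=19  [base 5] 3·5 + 4  →[5↦6]→  3·6 + 4 = 22  −1 ⇒ G_1=21
G_1=21  [base 6] 3·6 + 3  →[6↦7]→  3·7 + 3 = 24  −1 ⇒ G_2=23
G_2=23  [base 7] 3·7 + 2  →[7↦8]→  3·8 + 2 = 26  −1 ⇒ G_3=25
G_3=25  [base 8] 3·8 + 1  →[8↦9]→  3·9 + 1 = 28  −1 ⇒ G_4=27
G_4=27  [base 9] 3·9  →[9↦10]→  3·10 = 30  −1 ⇒ G_5=29
G_5=29  [base 10] 2·10 + 9  →[10↦11]→  2·11 + 9 = 31  −1 ⇒ G_6=30
G_6=30  [base 11] 2·11 + 8  →[11↦12]→  2·12 + 8 = 32  −1 ⇒ G_7=31
G_7=31  [base 12] 2·12 + 7  →[12↦13]→  2·13 + 7 = 33  −1 ⇒ G_8=32

19, 21, 23, 25, 27, 29, 30, 31, 32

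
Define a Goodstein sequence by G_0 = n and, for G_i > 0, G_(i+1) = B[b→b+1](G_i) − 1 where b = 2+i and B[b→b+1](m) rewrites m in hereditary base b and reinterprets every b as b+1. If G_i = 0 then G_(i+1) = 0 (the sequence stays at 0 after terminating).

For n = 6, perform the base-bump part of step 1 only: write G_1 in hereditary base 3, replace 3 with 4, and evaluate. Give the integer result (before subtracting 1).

i=0: 6 = 2^2 + 2 (b=2); 2→3: 3^3 + 3 = 30; 30−1 = 29
i=1: 29 = 3^3 + 2 (b=3); 3→4: 4^4 + 2 = 258; 258−1 = 257

258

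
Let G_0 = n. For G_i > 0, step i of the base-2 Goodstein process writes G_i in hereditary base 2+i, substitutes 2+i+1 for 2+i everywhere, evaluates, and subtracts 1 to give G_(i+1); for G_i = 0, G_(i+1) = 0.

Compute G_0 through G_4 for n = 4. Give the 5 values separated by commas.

4 —HB2→ 2^2 —bump→ 3^3 = 27 —(−1)→ 26
26 —HB3→ 2·3^2 + 2·3 + 2 —bump→ 2·4^2 + 2·4 + 2 = 42 —(−1)→ 41
41 —HB4→ 2·4^2 + 2·4 + 1 —bump→ 2·5^2 + 2·5 + 1 = 61 —(−1)→ 60
60 —HB5→ 2·5^2 + 2·5 —bump→ 2·6^2 + 2·6 = 84 —(−1)→ 83

4, 26, 41, 60, 83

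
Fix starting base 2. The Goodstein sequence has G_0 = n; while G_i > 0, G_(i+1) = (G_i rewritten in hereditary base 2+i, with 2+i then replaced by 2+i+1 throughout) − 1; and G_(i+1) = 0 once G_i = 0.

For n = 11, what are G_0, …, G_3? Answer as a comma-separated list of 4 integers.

11, 84, 1027, 15627

[0] 11 ≡ 2^(2 + 1) + 2 + 1 (base 2). Lift 3: 85. −1: 84.
[1] 84 ≡ 3^(3 + 1) + 3 (base 3). Lift 4: 1028. −1: 1027.
[2] 1027 ≡ 4^(4 + 1) + 3 (base 4). Lift 5: 15628. −1: 15627.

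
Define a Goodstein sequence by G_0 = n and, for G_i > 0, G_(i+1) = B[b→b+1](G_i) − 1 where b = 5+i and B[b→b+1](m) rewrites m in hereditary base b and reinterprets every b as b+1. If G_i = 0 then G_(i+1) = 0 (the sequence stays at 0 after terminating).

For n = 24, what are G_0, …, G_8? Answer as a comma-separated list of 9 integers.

G_0=24  [base 5] 4·5 + 4  →[5↦6]→  4·6 + 4 = 28  −1 ⇒ G_1=27
G_1=27  [base 6] 4·6 + 3  →[6↦7]→  4·7 + 3 = 31  −1 ⇒ G_2=30
G_2=30  [base 7] 4·7 + 2  →[7↦8]→  4·8 + 2 = 34  −1 ⇒ G_3=33
G_3=33  [base 8] 4·8 + 1  →[8↦9]→  4·9 + 1 = 37  −1 ⇒ G_4=36
G_4=36  [base 9] 4·9  →[9↦10]→  4·10 = 40  −1 ⇒ G_5=39
G_5=39  [base 10] 3·10 + 9  →[10↦11]→  3·11 + 9 = 42  −1 ⇒ G_6=41
G_6=41  [base 11] 3·11 + 8  →[11↦12]→  3·12 + 8 = 44  −1 ⇒ G_7=43
G_7=43  [base 12] 3·12 + 7  →[12↦13]→  3·13 + 7 = 46  −1 ⇒ G_8=45

24, 27, 30, 33, 36, 39, 41, 43, 45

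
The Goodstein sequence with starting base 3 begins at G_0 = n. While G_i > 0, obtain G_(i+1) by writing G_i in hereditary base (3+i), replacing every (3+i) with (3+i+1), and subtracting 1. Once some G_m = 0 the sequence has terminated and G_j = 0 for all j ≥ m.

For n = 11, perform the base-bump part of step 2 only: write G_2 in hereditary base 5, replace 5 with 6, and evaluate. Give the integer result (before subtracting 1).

36

i=0: 11 = 3^2 + 2 (b=3); 3→4: 4^2 + 2 = 18; 18−1 = 17
i=1: 17 = 4^2 + 1 (b=4); 4→5: 5^2 + 1 = 26; 26−1 = 25
i=2: 25 = 5^2 (b=5); 5→6: 6^2 = 36; 36−1 = 35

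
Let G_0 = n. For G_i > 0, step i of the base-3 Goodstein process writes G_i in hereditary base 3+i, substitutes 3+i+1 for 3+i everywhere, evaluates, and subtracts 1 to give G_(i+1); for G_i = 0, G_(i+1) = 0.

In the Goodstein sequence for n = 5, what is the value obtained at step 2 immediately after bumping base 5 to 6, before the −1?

5 —HB3→ 3 + 2 —bump→ 4 + 2 = 6 —(−1)→ 5
5 —HB4→ 4 + 1 —bump→ 5 + 1 = 6 —(−1)→ 5

6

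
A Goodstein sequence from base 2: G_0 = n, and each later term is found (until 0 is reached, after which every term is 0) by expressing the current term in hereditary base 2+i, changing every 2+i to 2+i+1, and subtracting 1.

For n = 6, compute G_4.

6 —HB2→ 2^2 + 2 —bump→ 3^3 + 3 = 30 —(−1)→ 29
29 —HB3→ 3^3 + 2 —bump→ 4^4 + 2 = 258 —(−1)→ 257
257 —HB4→ 4^4 + 1 —bump→ 5^5 + 1 = 3126 —(−1)→ 3125
3125 —HB5→ 5^5 —bump→ 6^6 = 46656 —(−1)→ 46655
46655 —HB6→ 5·6^5 + 5·6^4 + 5·6^3 + 5·6^2 + 5·6 + 5 —bump→ 5·7^5 + 5·7^4 + 5·7^3 + 5·7^2 + 5·7 + 5 = 98040 —(−1)→ 98039

46655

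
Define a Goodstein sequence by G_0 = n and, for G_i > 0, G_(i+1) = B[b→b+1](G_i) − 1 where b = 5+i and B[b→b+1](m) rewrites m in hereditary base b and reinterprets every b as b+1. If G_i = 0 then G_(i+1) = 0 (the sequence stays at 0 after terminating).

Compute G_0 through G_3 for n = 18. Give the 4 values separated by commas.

18 —HB5→ 3·5 + 3 —bump→ 3·6 + 3 = 21 —(−1)→ 20
20 —HB6→ 3·6 + 2 —bump→ 3·7 + 2 = 23 —(−1)→ 22
22 —HB7→ 3·7 + 1 —bump→ 3·8 + 1 = 25 —(−1)→ 24

18, 20, 22, 24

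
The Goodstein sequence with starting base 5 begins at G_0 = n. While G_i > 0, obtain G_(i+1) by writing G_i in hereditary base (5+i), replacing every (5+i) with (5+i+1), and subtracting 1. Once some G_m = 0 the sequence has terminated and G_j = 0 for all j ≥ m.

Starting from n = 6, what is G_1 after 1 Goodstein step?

6

i=0: 6 = 5 + 1 (b=5); 5→6: 6 + 1 = 7; 7−1 = 6
i=1: 6 = 6 (b=6); 6→7: 7 = 7; 7−1 = 6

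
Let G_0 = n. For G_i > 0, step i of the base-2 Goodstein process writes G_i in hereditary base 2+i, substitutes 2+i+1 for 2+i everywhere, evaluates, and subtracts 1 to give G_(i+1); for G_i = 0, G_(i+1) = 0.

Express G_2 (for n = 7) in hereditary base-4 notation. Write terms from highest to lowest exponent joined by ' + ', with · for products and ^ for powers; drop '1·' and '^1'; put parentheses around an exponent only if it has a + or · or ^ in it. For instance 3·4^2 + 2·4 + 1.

4^4 + 3

base 2: 7 = 2^2 + 2 + 1; at 3: 3^3 + 3 + 1 = 31; next = 30
base 3: 30 = 3^3 + 3; at 4: 4^4 + 4 = 260; next = 259
base 4: 259 = 4^4 + 3; at 5: 5^5 + 3 = 3128; next = 3127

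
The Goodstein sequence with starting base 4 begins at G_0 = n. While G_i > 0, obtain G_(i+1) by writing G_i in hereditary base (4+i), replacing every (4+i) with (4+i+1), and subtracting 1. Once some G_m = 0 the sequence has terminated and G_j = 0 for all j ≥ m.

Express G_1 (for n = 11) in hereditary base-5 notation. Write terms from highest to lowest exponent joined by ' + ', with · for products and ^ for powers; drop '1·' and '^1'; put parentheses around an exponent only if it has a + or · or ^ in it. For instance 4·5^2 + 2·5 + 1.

2·5 + 2

[0] 11 ≡ 2·4 + 3 (base 4). Lift 5: 13. −1: 12.
[1] 12 ≡ 2·5 + 2 (base 5). Lift 6: 14. −1: 13.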